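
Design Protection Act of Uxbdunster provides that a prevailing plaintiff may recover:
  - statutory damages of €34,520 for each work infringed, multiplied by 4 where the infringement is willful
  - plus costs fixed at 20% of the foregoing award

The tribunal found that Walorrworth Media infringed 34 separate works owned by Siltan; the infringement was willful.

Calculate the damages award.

Award: €5,633,664

Statutory damages: 34 × €34,520 = €1,173,680
Multiplied by 4: 4 × €1,173,680 = €4,694,720
Costs: 20% of €4,694,720 = €938,944
Award plus costs: €4,694,720 + €938,944 = €5,633,664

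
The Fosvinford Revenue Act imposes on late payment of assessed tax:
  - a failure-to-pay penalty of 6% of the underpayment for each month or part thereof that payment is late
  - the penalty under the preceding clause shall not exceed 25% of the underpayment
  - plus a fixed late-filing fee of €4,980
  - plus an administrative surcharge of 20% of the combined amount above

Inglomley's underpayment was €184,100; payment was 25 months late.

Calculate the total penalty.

Accrued rate: 6% × 25 = 150%, capped at 25% → 25%
Failure-to-pay penalty: 25% of €184,100 = €46,025
Penalty before surcharge: €46,025 + €4,980 = €51,005
Administrative surcharge: 20% of €51,005 = €10,201
Total penalty: €51,005 + €10,201 = €61,206

€61,206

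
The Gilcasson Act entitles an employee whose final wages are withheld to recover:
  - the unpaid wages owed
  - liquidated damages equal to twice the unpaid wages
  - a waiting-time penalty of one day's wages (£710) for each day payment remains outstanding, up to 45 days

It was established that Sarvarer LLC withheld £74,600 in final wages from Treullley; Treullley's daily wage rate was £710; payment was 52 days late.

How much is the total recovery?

Total award: £255,750

Doubled: 2 × £74,600 = £149,200
Penalty days: min(52, 45) = 45
Waiting-time penalty: 45 × £710 = £31,950
Total award: £74,600 + £149,200 + £31,950 = £255,750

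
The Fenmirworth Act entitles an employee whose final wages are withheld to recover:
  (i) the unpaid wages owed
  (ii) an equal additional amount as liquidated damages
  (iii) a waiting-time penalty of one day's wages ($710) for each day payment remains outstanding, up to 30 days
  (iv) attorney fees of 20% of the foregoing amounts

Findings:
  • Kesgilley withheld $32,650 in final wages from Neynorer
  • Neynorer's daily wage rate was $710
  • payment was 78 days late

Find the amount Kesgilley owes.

Liquidated damages (equal amount): $32,650
Penalty days: min(78, 30) = 30
Waiting-time penalty: 30 × $710 = $21,300
Subtotal: $32,650 + $32,650 + $21,300 = $86,600
Attorney fees: 20% of $86,600 = $17,320
Total award: $86,600 + $17,320 = $103,920

$103,920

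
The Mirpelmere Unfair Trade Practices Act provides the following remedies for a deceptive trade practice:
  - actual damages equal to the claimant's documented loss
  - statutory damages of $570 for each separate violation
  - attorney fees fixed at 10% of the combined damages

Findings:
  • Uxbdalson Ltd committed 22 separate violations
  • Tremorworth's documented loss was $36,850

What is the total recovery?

Total recovery: $54,329

Statutory damages: 22 × $570 = $12,540
Combined damages: $36,850 + $12,540 = $49,390
Attorney fees: 10% of $49,390 = $4,939
Total recovery: $49,390 + $4,939 = $54,329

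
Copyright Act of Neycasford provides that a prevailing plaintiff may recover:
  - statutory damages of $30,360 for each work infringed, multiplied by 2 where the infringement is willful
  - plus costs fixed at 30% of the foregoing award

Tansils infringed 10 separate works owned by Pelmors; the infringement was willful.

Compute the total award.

Statutory damages: 10 × $30,360 = $303,600
Doubled: 2 × $303,600 = $607,200
Costs: 30% of $607,200 = $182,160
Award plus costs: $607,200 + $182,160 = $789,360

$789,360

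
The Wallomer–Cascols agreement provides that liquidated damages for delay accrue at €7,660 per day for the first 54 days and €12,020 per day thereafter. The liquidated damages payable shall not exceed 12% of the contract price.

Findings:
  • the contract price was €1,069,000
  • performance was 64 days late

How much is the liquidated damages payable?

Liquidated damages: €128,280

First 54 days: 54 × €7,660 = €413,640
Remaining days: (64 − 54) × €12,020 = €120,200
Accrued per-day damages: €413,640 + €120,200 = €533,840
Cap: 12% of €1,069,000 = €128,280
Cap at €128,280: €533,840 exceeds the cap → €128,280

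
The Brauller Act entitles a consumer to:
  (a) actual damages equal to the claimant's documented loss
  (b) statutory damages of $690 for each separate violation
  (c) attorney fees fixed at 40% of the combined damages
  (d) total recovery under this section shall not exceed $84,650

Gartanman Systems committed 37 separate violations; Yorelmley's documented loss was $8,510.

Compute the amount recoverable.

Total recovery: $47,656

Statutory damages: 37 × $690 = $25,530
Combined damages: $8,510 + $25,530 = $34,040
Attorney fees: 40% of $34,040 = $13,616
Total before cap: $34,040 + $13,616 = $47,656
Cap at $84,650: $47,656 is within the cap, no reduction.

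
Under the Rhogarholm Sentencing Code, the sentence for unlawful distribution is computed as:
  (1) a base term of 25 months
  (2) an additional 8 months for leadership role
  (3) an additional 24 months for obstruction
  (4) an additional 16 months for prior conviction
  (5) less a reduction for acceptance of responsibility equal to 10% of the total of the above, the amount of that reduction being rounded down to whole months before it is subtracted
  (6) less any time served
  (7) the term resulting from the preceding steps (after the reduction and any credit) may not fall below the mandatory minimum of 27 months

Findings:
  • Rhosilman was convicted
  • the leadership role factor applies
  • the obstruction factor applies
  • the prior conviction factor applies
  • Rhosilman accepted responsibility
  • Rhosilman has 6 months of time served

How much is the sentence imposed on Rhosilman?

60 months

Leadership role enhancement: +8 months
Obstruction enhancement: +24 months
Prior conviction enhancement: +16 months
Adjusted term: 25 months + 8 months + 24 months + 16 months = 73 months
Acceptance of responsibility reduction: 10% of 73 months = 7 months (rounded down)
After reduction: 73 − 7 = 66 months
Less time served: 66 months − 6 months = 60 months
Minimum 27 months: 60 months meets the minimum, no increase.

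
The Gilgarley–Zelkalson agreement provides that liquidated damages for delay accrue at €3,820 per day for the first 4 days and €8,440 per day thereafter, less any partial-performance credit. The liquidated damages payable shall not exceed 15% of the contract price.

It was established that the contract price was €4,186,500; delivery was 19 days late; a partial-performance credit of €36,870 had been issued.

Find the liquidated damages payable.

€105,010

First 4 days: 4 × €3,820 = €15,280
Remaining days: (19 − 4) × €8,440 = €126,600
Accrued per-day damages: €15,280 + €126,600 = €141,880
Less partial-performance credit: €141,880 − €36,870 = €105,010
Cap: 15% of €4,186,500 = €627,975
Cap at €627,975: €105,010 is within the cap, no reduction.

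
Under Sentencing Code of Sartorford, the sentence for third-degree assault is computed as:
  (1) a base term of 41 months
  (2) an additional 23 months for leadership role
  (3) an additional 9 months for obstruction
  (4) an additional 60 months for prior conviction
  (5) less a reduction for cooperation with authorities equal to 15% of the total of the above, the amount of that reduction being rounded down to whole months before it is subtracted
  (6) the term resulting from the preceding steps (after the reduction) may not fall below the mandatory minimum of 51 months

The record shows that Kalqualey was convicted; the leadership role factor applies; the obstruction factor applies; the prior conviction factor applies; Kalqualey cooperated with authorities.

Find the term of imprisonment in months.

Leadership role enhancement: +23 months
Obstruction enhancement: +9 months
Prior conviction enhancement: +60 months
Adjusted term: 41 months + 23 months + 9 months + 60 months = 133 months
Cooperation with authorities reduction: 15% of 133 months = 19 months (rounded down)
After reduction: 133 − 19 = 114 months
Minimum 51 months: 114 months meets the minimum, no increase.

Sentence: 114 months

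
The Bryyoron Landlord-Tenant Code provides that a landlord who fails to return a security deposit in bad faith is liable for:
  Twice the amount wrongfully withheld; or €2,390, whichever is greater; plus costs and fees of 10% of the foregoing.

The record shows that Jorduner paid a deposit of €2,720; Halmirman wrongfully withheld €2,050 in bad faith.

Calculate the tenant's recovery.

€4,510

Doubled: 2 × €2,050 = €4,100
Minimum €2,390: €4,100 meets the minimum, no increase.
Costs and fees: 10% of €4,100 = €410
Total recovery: €4,100 + €410 = €4,510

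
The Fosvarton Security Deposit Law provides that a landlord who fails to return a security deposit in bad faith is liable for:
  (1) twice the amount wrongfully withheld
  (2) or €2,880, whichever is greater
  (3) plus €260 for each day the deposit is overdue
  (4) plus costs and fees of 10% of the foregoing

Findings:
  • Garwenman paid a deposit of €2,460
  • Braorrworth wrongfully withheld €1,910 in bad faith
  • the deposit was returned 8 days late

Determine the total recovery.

€6,490

Doubled: 2 × €1,910 = €3,820
Minimum €2,880: €3,820 meets the minimum, no increase.
Late-return penalty: 8 × €260 = €2,080
Damages plus late penalty: €3,820 + €2,080 = €5,900
Costs and fees: 10% of €5,900 = €590
Total recovery: €5,900 + €590 = €6,490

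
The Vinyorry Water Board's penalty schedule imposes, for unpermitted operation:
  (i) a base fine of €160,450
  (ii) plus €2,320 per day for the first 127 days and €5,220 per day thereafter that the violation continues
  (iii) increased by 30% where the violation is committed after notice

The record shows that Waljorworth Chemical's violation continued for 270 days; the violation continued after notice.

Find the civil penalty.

First 127 days: 127 × €2,320 = €294,640
Remaining days: (270 − 127) × €5,220 = €746,460
Per-day component: €294,640 + €746,460 = €1,041,100
Base plus per-day: €160,450 + €1,041,100 = €1,201,550
Enhancement: 30% of €1,201,550 = €360,465
Enhanced fine: €1,201,550 + €360,465 = €1,562,015

€1,562,015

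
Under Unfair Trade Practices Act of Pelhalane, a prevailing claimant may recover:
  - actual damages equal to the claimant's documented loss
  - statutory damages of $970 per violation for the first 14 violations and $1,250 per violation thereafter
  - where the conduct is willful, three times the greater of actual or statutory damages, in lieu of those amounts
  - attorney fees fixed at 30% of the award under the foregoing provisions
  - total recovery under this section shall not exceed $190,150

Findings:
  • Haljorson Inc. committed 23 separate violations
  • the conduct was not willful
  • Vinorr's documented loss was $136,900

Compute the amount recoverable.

First 14 violations: 14 × $970 = $13,580
Remaining violations: (23 − 14) × $1,250 = $11,250
Statutory damages: $13,580 + $11,250 = $24,830
Conduct not willful: the in-lieu enhancement does not apply.
Actual plus statutory damages: $136,900 + $24,830 = $161,730
Attorney fees: 30% of $161,730 = $48,519
Total before cap: $161,730 + $48,519 = $210,249
Cap at $190,150: $210,249 exceeds the cap → $190,150

Total recovery: $190,150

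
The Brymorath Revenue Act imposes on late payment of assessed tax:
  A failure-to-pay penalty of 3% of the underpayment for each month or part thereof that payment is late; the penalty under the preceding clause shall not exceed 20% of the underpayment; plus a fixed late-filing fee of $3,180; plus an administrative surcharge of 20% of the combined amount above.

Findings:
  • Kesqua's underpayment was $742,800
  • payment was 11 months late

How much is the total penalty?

Accrued rate: 3% × 11 = 33%, capped at 20% → 20%
Failure-to-pay penalty: 20% of $742,800 = $148,560
Penalty before surcharge: $148,560 + $3,180 = $151,740
Administrative surcharge: 20% of $151,740 = $30,348
Total penalty: $151,740 + $30,348 = $182,088

$182,088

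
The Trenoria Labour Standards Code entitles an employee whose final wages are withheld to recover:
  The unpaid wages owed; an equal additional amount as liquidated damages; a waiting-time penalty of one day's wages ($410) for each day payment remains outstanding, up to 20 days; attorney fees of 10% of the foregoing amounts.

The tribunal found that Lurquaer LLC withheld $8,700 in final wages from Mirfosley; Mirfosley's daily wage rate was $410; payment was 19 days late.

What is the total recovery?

Liquidated damages (equal amount): $8,700
Penalty days: min(19, 20) = 19
Waiting-time penalty: 19 × $410 = $7,790
Subtotal: $8,700 + $8,700 + $7,790 = $25,190
Attorney fees: 10% of $25,190 = $2,519
Total award: $25,190 + $2,519 = $27,709

$27,709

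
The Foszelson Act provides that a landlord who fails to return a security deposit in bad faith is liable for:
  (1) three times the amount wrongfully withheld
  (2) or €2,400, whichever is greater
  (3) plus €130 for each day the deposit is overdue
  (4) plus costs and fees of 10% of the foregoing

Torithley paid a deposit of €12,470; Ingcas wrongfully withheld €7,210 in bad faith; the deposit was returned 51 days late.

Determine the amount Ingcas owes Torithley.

€31,086

Trebled: 3 × €7,210 = €21,630
Minimum €2,400: €21,630 meets the minimum, no increase.
Late-return penalty: 51 × €130 = €6,630
Damages plus late penalty: €21,630 + €6,630 = €28,260
Costs and fees: 10% of €28,260 = €2,826
Total recovery: €28,260 + €2,826 = €31,086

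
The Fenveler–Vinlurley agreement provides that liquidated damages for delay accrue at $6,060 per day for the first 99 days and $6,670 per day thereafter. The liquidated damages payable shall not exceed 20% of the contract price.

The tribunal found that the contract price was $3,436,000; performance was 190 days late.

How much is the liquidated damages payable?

$687,200

First 99 days: 99 × $6,060 = $599,940
Remaining days: (190 − 99) × $6,670 = $606,970
Accrued per-day damages: $599,940 + $606,970 = $1,206,910
Cap: 20% of $3,436,000 = $687,200
Cap at $687,200: $1,206,910 exceeds the cap → $687,200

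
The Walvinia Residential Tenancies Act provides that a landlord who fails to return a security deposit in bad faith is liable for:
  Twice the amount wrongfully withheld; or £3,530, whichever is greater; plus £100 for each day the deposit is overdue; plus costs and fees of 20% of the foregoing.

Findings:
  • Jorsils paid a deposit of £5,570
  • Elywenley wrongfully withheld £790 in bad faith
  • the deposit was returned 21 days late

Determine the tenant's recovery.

£6,756

Doubled: 2 × £790 = £1,580
Minimum £3,530: £1,580 is below the minimum → £3,530
Late-return penalty: 21 × £100 = £2,100
Damages plus late penalty: £3,530 + £2,100 = £5,630
Costs and fees: 20% of £5,630 = £1,126
Total recovery: £5,630 + £1,126 = £6,756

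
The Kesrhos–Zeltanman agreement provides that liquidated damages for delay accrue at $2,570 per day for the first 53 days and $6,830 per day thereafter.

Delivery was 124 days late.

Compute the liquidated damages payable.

$621,140

First 53 days: 53 × $2,570 = $136,210
Remaining days: (124 − 53) × $6,830 = $484,930
Accrued per-day damages: $136,210 + $484,930 = $621,140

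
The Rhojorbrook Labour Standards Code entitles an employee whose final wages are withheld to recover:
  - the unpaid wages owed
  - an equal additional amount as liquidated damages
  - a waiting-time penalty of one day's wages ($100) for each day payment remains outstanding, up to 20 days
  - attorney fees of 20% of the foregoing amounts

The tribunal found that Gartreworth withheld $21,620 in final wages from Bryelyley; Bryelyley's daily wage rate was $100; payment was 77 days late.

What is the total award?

Liquidated damages (equal amount): $21,620
Penalty days: min(77, 20) = 20
Waiting-time penalty: 20 × $100 = $2,000
Subtotal: $21,620 + $21,620 + $2,000 = $45,240
Attorney fees: 20% of $45,240 = $9,048
Total award: $45,240 + $9,048 = $54,288

$54,288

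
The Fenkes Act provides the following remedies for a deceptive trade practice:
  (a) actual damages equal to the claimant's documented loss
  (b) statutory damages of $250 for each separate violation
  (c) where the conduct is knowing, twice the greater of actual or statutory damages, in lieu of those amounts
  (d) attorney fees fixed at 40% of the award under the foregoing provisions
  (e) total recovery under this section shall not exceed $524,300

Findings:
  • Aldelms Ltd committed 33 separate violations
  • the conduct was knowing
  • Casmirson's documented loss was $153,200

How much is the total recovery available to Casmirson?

Statutory damages: 33 × $250 = $8,250
Greater of actual damages ($153,200) or statutory damages ($8,250): $153,200
Doubled: 2 × $153,200 = $306,400
Attorney fees: 40% of $306,400 = $122,560
Total before cap: $306,400 + $122,560 = $428,960
Cap at $524,300: $428,960 is within the cap, no reduction.

Total recovery: $428,960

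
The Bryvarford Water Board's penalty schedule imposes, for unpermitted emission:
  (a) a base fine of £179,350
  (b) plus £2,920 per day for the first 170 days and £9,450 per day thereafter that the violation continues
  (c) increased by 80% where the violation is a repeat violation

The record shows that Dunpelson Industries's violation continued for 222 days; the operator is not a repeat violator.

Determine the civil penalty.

£1,167,150

First 170 days: 170 × £2,920 = £496,400
Remaining days: (222 − 170) × £9,450 = £491,400
Per-day component: £496,400 + £491,400 = £987,800
Base plus per-day: £179,350 + £987,800 = £1,167,150
The operator is not a repeat violator: no 80% increase.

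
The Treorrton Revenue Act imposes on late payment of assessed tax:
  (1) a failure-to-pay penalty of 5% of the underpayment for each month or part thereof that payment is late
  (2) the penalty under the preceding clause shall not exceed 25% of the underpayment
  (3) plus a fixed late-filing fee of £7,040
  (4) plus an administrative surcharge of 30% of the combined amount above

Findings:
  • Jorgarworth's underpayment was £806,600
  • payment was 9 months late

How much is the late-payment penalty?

Accrued rate: 5% × 9 = 45%, capped at 25% → 25%
Failure-to-pay penalty: 25% of £806,600 = £201,650
Penalty before surcharge: £201,650 + £7,040 = £208,690
Administrative surcharge: 30% of £208,690 = £62,607
Total penalty: £208,690 + £62,607 = £271,297

£271,297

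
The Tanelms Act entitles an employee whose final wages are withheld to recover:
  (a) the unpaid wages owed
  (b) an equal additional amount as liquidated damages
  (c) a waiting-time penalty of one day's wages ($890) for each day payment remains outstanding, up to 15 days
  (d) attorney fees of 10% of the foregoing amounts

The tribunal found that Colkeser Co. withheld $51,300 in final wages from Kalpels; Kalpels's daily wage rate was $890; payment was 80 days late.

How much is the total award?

Total award: $127,545

Liquidated damages (equal amount): $51,300
Penalty days: min(80, 15) = 15
Waiting-time penalty: 15 × $890 = $13,350
Subtotal: $51,300 + $51,300 + $13,350 = $115,950
Attorney fees: 10% of $115,950 = $11,595
Total award: $115,950 + $11,595 = $127,545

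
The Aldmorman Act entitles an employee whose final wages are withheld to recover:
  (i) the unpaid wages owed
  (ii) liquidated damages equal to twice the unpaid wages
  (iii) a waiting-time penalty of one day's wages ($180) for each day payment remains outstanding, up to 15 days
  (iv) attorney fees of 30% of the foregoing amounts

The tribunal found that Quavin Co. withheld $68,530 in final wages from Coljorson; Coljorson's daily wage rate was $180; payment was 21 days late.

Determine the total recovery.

$270,777

Doubled: 2 × $68,530 = $137,060
Penalty days: min(21, 15) = 15
Waiting-time penalty: 15 × $180 = $2,700
Subtotal: $68,530 + $137,060 + $2,700 = $208,290
Attorney fees: 30% of $208,290 = $62,487
Total award: $208,290 + $62,487 = $270,777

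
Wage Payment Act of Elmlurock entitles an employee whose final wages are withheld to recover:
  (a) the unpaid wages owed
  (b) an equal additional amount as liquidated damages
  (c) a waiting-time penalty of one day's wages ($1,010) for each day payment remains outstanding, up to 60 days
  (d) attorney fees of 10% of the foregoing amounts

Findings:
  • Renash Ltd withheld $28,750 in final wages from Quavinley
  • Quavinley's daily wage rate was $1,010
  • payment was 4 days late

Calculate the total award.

Liquidated damages (equal amount): $28,750
Penalty days: min(4, 60) = 4
Waiting-time penalty: 4 × $1,010 = $4,040
Subtotal: $28,750 + $28,750 + $4,040 = $61,540
Attorney fees: 10% of $61,540 = $6,154
Total award: $61,540 + $6,154 = $67,694

$67,694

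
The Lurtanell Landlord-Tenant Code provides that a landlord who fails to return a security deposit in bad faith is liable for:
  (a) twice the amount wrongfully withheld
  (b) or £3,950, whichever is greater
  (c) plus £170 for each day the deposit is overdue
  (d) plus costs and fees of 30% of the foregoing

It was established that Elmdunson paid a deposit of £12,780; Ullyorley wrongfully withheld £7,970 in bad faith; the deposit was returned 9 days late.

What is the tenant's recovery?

Doubled: 2 × £7,970 = £15,940
Minimum £3,950: £15,940 meets the minimum, no increase.
Late-return penalty: 9 × £170 = £1,530
Damages plus late penalty: £15,940 + £1,530 = £17,470
Costs and fees: 30% of £17,470 = £5,241
Total recovery: £17,470 + £5,241 = £22,711

£22,711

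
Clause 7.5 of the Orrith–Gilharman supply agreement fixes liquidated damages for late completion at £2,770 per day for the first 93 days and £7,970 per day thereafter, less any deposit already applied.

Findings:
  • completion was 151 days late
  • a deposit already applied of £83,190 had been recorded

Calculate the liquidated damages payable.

First 93 days: 93 × £2,770 = £257,610
Remaining days: (151 − 93) × £7,970 = £462,260
Accrued per-day damages: £257,610 + £462,260 = £719,870
Less deposit already applied: £719,870 − £83,190 = £636,680

Liquidated damages: £636,680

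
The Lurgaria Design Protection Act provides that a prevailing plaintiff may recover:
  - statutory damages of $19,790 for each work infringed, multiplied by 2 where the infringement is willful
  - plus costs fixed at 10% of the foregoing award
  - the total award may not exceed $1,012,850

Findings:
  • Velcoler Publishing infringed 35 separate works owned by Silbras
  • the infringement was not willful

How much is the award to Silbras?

$761,915

Statutory damages: 35 × $19,790 = $692,650
Infringement not willful: no ×2 enhancement.
Costs: 10% of $692,650 = $69,265
Award plus costs: $692,650 + $69,265 = $761,915
Cap at $1,012,850: $761,915 is within the cap, no reduction.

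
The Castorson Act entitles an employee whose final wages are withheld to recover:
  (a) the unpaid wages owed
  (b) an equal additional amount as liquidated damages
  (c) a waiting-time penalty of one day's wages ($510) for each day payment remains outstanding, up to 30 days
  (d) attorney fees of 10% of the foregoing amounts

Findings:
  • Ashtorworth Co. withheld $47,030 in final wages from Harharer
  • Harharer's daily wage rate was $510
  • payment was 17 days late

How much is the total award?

Liquidated damages (equal amount): $47,030
Penalty days: min(17, 30) = 17
Waiting-time penalty: 17 × $510 = $8,670
Subtotal: $47,030 + $47,030 + $8,670 = $102,730
Attorney fees: 10% of $102,730 = $10,273
Total award: $102,730 + $10,273 = $113,003

Total award: $113,003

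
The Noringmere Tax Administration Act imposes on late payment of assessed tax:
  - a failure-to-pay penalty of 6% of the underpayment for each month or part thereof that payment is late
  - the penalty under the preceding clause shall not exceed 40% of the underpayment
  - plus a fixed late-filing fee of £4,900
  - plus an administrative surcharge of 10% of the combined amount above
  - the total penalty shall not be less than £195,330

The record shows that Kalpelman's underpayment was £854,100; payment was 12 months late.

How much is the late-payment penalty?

Accrued rate: 6% × 12 = 72%, capped at 40% → 40%
Failure-to-pay penalty: 40% of £854,100 = £341,640
Penalty before surcharge: £341,640 + £4,900 = £346,540
Administrative surcharge: 10% of £346,540 = £34,654
Total penalty: £346,540 + £34,654 = £381,194
Minimum £195,330: £381,194 meets the minimum, no increase.

£381,194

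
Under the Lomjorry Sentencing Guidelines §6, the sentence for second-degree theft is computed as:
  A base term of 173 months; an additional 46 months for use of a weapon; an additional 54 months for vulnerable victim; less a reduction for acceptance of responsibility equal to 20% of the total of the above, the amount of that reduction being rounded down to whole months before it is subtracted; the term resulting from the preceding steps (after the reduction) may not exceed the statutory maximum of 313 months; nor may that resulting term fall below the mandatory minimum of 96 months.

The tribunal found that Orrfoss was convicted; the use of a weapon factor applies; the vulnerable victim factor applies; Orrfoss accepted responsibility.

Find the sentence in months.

Use of a weapon enhancement: +46 months
Vulnerable victim enhancement: +54 months
Adjusted term: 173 months + 46 months + 54 months = 273 months
Acceptance of responsibility reduction: 20% of 273 months = 54 months (rounded down)
After reduction: 273 − 54 = 219 months
Cap at 313 months: 219 months is within the cap, no reduction.
Minimum 96 months: 219 months meets the minimum, no increase.

Sentence: 219 months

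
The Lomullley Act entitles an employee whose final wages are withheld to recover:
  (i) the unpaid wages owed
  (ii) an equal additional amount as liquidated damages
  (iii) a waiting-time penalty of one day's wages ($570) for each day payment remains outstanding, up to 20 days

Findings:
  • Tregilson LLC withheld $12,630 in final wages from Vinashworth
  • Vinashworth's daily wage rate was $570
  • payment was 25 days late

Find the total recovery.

Total award: $36,660

Liquidated damages (equal amount): $12,630
Penalty days: min(25, 20) = 20
Waiting-time penalty: 20 × $570 = $11,400
Total award: $12,630 + $12,630 + $11,400 = $36,660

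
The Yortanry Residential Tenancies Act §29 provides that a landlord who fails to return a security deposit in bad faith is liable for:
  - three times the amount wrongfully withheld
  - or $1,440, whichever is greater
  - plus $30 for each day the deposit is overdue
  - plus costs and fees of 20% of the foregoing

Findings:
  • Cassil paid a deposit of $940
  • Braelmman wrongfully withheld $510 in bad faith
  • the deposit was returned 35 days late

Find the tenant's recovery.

Recovery: $3,096

Trebled: 3 × $510 = $1,530
Minimum $1,440: $1,530 meets the minimum, no increase.
Late-return penalty: 35 × $30 = $1,050
Damages plus late penalty: $1,530 + $1,050 = $2,580
Costs and fees: 20% of $2,580 = $516
Total recovery: $2,580 + $516 = $3,096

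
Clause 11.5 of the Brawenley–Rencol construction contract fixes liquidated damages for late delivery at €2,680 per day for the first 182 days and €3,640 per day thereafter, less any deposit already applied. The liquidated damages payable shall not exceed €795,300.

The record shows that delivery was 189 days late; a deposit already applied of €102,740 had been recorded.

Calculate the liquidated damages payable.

€410,500

First 182 days: 182 × €2,680 = €487,760
Remaining days: (189 − 182) × €3,640 = €25,480
Accrued per-day damages: €487,760 + €25,480 = €513,240
Less deposit already applied: €513,240 − €102,740 = €410,500
Cap at €795,300: €410,500 is within the cap, no reduction.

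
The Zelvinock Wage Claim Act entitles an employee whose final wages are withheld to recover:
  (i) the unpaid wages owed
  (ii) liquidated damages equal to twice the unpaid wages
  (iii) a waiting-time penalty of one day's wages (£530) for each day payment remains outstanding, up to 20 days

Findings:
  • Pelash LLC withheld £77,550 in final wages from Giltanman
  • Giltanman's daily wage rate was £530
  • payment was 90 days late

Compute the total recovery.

Doubled: 2 × £77,550 = £155,100
Penalty days: min(90, 20) = 20
Waiting-time penalty: 20 × £530 = £10,600
Total award: £77,550 + £155,100 + £10,600 = £243,250

£243,250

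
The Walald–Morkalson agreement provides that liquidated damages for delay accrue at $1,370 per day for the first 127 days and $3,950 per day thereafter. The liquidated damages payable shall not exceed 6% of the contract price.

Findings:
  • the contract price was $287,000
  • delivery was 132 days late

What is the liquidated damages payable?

$17,220

First 127 days: 127 × $1,370 = $173,990
Remaining days: (132 − 127) × $3,950 = $19,750
Accrued per-day damages: $173,990 + $19,750 = $193,740
Cap: 6% of $287,000 = $17,220
Cap at $17,220: $193,740 exceeds the cap → $17,220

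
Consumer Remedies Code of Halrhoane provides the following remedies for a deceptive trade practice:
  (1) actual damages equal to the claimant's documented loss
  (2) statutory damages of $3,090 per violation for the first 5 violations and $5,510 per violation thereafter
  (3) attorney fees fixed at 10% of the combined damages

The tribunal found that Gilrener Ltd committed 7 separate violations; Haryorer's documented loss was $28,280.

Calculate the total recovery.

First 5 violations: 5 × $3,090 = $15,450
Remaining violations: (7 − 5) × $5,510 = $11,020
Statutory damages: $15,450 + $11,020 = $26,470
Combined damages: $28,280 + $26,470 = $54,750
Attorney fees: 10% of $54,750 = $5,475
Total recovery: $54,750 + $5,475 = $60,225

$60,225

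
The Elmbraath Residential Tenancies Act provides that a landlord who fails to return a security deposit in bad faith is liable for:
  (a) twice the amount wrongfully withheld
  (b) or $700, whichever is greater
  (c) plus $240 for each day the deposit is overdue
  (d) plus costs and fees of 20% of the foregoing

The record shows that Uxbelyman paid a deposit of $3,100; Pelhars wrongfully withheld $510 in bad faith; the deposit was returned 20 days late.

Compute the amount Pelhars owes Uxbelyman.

Doubled: 2 × $510 = $1,020
Minimum $700: $1,020 meets the minimum, no increase.
Late-return penalty: 20 × $240 = $4,800
Damages plus late penalty: $1,020 + $4,800 = $5,820
Costs and fees: 20% of $5,820 = $1,164
Total recovery: $5,820 + $1,164 = $6,984

$6,984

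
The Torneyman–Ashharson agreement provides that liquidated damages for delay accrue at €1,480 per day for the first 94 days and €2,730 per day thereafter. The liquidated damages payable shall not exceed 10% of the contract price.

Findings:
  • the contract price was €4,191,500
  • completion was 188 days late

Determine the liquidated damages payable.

First 94 days: 94 × €1,480 = €139,120
Remaining days: (188 − 94) × €2,730 = €256,620
Accrued per-day damages: €139,120 + €256,620 = €395,740
Cap: 10% of €4,191,500 = €419,150
Cap at €419,150: €395,740 is within the cap, no reduction.

€395,740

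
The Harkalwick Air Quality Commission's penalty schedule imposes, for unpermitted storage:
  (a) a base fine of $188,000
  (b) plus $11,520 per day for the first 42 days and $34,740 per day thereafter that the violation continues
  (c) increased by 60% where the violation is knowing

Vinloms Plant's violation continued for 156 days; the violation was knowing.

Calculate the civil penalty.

First 42 days: 42 × $11,520 = $483,840
Remaining days: (156 − 42) × $34,740 = $3,960,360
Per-day component: $483,840 + $3,960,360 = $4,444,200
Base plus per-day: $188,000 + $4,444,200 = $4,632,200
Enhancement: 60% of $4,632,200 = $2,779,320
Enhanced fine: $4,632,200 + $2,779,320 = $7,411,520

$7,411,520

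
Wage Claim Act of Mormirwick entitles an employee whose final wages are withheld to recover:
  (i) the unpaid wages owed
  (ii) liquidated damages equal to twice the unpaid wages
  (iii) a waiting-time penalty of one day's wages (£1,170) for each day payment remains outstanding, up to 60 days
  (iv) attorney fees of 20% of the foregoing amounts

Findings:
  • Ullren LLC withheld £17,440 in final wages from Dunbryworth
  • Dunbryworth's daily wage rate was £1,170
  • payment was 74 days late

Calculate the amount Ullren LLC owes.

Doubled: 2 × £17,440 = £34,880
Penalty days: min(74, 60) = 60
Waiting-time penalty: 60 × £1,170 = £70,200
Subtotal: £17,440 + £34,880 + £70,200 = £122,520
Attorney fees: 20% of £122,520 = £24,504
Total award: £122,520 + £24,504 = £147,024

£147,024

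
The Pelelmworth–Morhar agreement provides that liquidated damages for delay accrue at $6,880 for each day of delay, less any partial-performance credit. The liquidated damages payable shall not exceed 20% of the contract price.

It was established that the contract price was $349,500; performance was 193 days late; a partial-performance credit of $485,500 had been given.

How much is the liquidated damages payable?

Per-day damages: 193 × $6,880 = $1,327,840
Less partial-performance credit: $1,327,840 − $485,500 = $842,340
Cap: 20% of $349,500 = $69,900
Cap at $69,900: $842,340 exceeds the cap → $69,900

$69,900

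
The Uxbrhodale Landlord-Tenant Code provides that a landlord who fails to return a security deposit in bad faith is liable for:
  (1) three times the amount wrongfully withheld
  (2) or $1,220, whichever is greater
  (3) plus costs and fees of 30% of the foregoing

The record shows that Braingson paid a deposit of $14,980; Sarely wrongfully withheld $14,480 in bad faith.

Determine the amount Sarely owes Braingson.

Trebled: 3 × $14,480 = $43,440
Minimum $1,220: $43,440 meets the minimum, no increase.
Costs and fees: 30% of $43,440 = $13,032
Total recovery: $43,440 + $13,032 = $56,472

Recovery: $56,472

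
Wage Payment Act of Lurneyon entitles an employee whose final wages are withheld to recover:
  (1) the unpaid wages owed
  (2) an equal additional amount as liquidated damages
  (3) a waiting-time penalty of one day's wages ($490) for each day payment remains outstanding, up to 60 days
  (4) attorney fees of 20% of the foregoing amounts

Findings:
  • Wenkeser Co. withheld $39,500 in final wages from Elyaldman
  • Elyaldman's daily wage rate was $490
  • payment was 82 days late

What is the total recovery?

$130,080

Liquidated damages (equal amount): $39,500
Penalty days: min(82, 60) = 60
Waiting-time penalty: 60 × $490 = $29,400
Subtotal: $39,500 + $39,500 + $29,400 = $108,400
Attorney fees: 20% of $108,400 = $21,680
Total award: $108,400 + $21,680 = $130,080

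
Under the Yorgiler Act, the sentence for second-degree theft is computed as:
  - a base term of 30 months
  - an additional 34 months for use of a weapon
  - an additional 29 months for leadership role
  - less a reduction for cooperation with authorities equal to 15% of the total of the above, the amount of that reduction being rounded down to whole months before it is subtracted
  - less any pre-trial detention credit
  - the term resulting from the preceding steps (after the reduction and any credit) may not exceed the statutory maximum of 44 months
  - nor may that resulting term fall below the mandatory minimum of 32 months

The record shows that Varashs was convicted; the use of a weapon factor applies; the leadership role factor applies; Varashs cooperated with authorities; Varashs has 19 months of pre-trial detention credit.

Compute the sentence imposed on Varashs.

Use of a weapon enhancement: +34 months
Leadership role enhancement: +29 months
Adjusted term: 30 months + 34 months + 29 months = 93 months
Cooperation with authorities reduction: 15% of 93 months = 13 months (rounded down)
After reduction: 93 − 13 = 80 months
Less pre-trial detention credit: 80 months − 19 months = 61 months
Cap at 44 months: 61 months exceeds the cap → 44 months
Minimum 32 months: 44 months meets the minimum, no increase.

Sentence: 44 months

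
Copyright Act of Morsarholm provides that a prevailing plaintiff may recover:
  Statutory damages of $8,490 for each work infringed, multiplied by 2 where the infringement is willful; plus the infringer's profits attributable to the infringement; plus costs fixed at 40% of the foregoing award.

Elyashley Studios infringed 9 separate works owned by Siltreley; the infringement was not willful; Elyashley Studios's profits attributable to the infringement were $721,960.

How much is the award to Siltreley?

$1,117,718

Statutory damages: 9 × $8,490 = $76,410
Infringement not willful: no ×2 enhancement.
Combined award: $76,410 + $721,960 = $798,370
Costs: 40% of $798,370 = $319,348
Award plus costs: $798,370 + $319,348 = $1,117,718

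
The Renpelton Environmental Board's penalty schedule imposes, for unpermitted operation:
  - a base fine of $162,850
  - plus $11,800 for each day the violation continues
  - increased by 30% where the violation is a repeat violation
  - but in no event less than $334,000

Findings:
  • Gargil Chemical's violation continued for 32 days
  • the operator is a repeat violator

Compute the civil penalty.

Per-day component: 32 × $11,800 = $377,600
Base plus per-day: $162,850 + $377,600 = $540,450
Enhancement: 30% of $540,450 = $162,135
Enhanced fine: $540,450 + $162,135 = $702,585
Minimum $334,000: $702,585 meets the minimum, no increase.

Civil penalty: $702,585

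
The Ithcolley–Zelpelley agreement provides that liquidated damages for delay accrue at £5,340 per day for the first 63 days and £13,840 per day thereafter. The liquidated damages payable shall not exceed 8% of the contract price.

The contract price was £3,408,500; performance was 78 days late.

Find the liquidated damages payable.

First 63 days: 63 × £5,340 = £336,420
Remaining days: (78 − 63) × £13,840 = £207,600
Accrued per-day damages: £336,420 + £207,600 = £544,020
Cap: 8% of £3,408,500 = £272,680
Cap at £272,680: £544,020 exceeds the cap → £272,680

£272,680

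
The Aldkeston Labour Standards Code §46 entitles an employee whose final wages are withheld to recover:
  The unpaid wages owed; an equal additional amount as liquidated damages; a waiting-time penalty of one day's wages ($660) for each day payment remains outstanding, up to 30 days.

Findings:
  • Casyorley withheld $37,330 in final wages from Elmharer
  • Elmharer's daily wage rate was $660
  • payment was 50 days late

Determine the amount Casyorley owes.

$94,460

Liquidated damages (equal amount): $37,330
Penalty days: min(50, 30) = 30
Waiting-time penalty: 30 × $660 = $19,800
Total award: $37,330 + $37,330 + $19,800 = $94,460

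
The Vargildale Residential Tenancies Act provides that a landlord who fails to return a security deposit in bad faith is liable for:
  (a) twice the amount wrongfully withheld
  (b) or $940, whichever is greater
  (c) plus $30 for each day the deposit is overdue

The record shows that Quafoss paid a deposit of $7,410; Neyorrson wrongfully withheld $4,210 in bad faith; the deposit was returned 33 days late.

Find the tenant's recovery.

Recovery: $9,410

Doubled: 2 × $4,210 = $8,420
Minimum $940: $8,420 meets the minimum, no increase.
Late-return penalty: 33 × $30 = $990
Damages plus late penalty: $8,420 + $990 = $9,410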